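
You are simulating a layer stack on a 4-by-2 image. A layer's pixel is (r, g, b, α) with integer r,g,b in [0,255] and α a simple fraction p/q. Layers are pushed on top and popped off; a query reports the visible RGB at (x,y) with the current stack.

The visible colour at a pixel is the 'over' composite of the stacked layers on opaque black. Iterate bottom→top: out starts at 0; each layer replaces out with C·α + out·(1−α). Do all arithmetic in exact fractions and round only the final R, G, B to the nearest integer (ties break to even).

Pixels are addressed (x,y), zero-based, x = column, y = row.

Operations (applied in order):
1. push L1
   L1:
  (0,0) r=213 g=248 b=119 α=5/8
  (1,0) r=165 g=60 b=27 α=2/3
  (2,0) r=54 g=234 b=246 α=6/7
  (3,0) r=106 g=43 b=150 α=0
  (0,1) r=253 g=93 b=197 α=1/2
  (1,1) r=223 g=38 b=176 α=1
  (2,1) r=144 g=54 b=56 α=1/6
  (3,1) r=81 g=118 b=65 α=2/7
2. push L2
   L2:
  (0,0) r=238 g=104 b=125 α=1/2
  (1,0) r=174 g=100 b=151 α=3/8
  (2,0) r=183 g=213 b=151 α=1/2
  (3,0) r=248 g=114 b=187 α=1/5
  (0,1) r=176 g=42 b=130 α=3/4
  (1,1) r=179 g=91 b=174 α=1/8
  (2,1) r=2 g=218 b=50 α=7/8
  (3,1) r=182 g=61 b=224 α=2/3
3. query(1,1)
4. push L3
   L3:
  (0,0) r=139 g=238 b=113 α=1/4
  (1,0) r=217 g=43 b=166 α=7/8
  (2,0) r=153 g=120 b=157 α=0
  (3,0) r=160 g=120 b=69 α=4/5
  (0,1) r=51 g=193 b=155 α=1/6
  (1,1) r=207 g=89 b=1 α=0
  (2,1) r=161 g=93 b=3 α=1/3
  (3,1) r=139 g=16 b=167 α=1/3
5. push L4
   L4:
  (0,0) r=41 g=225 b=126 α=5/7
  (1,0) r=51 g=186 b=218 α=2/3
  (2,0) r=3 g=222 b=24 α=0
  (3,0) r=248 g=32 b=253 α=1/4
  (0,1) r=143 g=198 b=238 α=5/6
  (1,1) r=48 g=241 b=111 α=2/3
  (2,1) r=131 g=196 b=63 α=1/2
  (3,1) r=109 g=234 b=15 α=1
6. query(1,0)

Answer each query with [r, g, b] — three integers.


(1,1) stack=L1,L2; from [0,0,0]:
L1 α=1: [223, 38, 176]
L2 α=1/8: [435/2, 357/8, 703/4]
rounded: [218, 45, 176]

at x=1,y=0 over L1,L2,L3,L4:
L1 α=2/3: [110, 40, 18]
L2 α=3/8: [134, 125/2, 543/8]
L3 α=7/8: [1653/8, 727/16, 9839/64]
L4 α=2/3: [823/8, 6679/48, 12581/64]
rounded: [103, 139, 197]


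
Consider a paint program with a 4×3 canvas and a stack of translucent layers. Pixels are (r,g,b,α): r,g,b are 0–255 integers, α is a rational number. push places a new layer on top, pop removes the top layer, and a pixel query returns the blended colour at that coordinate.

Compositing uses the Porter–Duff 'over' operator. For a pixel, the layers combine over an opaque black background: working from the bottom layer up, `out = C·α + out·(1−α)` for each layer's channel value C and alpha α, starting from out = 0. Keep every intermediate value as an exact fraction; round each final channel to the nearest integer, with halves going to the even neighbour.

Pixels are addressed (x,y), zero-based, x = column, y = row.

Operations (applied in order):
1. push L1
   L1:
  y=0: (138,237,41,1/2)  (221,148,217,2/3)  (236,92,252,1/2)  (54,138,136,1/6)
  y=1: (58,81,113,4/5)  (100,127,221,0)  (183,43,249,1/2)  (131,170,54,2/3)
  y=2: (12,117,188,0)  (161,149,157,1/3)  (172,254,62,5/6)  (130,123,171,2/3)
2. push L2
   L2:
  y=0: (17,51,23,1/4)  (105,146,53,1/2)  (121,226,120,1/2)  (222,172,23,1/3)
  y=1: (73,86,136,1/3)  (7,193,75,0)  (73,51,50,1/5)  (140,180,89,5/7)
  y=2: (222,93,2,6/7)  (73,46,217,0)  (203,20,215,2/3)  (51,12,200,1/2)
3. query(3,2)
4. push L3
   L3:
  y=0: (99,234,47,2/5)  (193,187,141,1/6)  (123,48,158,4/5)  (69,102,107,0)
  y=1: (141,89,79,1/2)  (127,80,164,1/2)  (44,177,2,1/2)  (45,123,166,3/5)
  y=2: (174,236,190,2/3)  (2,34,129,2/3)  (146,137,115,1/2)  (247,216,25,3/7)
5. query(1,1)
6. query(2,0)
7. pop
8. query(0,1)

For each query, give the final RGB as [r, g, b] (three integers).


(3,2) stack=L1,L2; from [0,0,0]:
after L1 α=2/3: [260/3, 82, 114]
after L2 α=1/2: [413/6, 47, 157]
→ [69, 47, 157]

(1,1) stack=L1,L2,L3; from [0,0,0]:
L1 α=0: [0, 0, 0]
L2 α=0: [0, 0, 0]
L3 α=1/2: [127/2, 40, 82]
= [64, 40, 82]

query (2,0) [L1,L2,L3] — begin 0,0,0
after L1 α=1/2: [118, 46, 126]
after L2 α=1/2: [239/2, 136, 123]
after L3 α=4/5: [1223/10, 328/5, 151]
→ [122, 66, 151]

at x=0,y=1 over L1,L2:
L1 α=4/5: [232/5, 324/5, 452/5]
L2 α=1/3: [829/15, 1078/15, 528/5]
→ [55, 72, 106]


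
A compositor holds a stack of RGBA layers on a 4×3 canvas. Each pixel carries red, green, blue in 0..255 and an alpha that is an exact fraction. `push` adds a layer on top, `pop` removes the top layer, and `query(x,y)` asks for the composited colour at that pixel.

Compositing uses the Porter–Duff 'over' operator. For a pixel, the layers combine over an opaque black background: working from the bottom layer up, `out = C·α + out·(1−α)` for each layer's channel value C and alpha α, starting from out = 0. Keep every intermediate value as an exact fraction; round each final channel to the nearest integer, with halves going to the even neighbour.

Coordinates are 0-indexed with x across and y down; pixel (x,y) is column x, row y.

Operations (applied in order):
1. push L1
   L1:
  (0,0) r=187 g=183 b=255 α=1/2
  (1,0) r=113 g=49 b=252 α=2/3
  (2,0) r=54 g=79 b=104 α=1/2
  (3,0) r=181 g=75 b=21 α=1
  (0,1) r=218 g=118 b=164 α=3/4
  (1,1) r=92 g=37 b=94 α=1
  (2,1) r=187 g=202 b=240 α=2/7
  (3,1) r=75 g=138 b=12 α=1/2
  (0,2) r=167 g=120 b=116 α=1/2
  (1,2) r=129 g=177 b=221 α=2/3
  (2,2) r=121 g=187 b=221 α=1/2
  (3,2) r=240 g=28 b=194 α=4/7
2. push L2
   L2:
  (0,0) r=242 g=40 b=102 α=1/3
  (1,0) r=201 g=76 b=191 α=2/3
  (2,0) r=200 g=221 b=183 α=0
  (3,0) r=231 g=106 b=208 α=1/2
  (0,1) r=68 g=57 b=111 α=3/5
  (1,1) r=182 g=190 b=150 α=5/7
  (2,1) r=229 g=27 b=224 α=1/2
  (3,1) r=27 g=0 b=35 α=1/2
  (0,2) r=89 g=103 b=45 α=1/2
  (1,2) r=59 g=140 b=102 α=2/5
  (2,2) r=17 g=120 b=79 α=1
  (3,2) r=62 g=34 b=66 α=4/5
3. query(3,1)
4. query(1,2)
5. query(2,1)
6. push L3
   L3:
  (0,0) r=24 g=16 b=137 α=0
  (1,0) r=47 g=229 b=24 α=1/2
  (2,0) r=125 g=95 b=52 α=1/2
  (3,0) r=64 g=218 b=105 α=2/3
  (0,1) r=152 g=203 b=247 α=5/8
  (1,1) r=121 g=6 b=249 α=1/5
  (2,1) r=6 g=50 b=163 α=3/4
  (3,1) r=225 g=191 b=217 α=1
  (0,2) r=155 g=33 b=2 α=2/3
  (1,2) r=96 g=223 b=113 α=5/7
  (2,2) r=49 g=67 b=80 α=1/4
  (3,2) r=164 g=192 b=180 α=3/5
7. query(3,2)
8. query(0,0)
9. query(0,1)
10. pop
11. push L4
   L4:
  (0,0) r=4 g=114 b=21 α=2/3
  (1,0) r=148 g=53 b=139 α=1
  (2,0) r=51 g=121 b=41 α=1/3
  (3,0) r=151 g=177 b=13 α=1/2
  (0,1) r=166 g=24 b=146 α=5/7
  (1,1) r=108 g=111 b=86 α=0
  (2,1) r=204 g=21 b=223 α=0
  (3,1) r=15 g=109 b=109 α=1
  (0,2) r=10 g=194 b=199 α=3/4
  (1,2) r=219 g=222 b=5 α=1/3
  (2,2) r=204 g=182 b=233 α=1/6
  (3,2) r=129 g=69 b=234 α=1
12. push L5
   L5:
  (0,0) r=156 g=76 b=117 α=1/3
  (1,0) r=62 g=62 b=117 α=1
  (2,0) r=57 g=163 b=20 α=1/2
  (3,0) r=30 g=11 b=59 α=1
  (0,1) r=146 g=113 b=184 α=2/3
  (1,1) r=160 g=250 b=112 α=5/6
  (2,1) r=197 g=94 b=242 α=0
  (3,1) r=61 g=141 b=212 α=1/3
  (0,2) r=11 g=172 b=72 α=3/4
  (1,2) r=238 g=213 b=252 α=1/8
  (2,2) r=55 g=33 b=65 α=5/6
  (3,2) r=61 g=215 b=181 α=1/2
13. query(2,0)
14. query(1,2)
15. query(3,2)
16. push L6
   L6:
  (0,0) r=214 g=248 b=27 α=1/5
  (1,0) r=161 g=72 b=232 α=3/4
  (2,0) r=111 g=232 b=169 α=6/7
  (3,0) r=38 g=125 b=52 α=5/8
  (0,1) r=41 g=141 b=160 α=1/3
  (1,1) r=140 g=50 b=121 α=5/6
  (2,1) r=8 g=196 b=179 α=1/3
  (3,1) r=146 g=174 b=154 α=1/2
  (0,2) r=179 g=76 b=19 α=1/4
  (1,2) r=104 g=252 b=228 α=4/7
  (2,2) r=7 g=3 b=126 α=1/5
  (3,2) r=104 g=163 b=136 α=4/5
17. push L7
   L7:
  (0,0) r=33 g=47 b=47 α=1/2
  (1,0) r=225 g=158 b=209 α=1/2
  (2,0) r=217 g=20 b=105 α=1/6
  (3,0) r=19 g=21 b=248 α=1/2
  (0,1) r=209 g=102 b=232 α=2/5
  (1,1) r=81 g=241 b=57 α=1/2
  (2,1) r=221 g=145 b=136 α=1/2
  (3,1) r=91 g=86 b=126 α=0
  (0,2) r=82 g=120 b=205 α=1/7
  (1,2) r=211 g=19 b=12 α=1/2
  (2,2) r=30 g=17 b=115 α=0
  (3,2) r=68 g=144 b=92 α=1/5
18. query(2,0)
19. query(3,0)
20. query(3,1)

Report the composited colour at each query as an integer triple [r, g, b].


(3,1) stack=L1,L2; from [0,0,0]:
L1 α=1/2: [75/2, 69, 6]
L2 α=1/2: [129/4, 69/2, 41/2]
→ [32, 34, 20]

(1,2) stack=L1,L2; from [0,0,0]:
L1 α=2/3: [86, 118, 442/3]
L2 α=2/5: [376/5, 634/5, 646/5]
rounded: [75, 127, 129]

query (2,1) [L1,L2] — begin 0,0,0
after L1 α=2/7: [374/7, 404/7, 480/7]
after L2 α=1/2: [1977/14, 593/14, 1024/7]
→ [141, 42, 146]

(3,2) stack=L1,L2,L3; from [0,0,0]:
+L1 (α=4/7) → [960/7, 16, 776/7]
+L2 (α=4/5) → [2696/35, 152/5, 2624/35]
+L3 (α=3/5) → [22612/175, 3184/25, 24148/175]
rounded: [129, 127, 138]

(0,0) stack=L1,L2,L3; from [0,0,0]:
+L1 (α=1/2) → [187/2, 183/2, 255/2]
+L2 (α=1/3) → [143, 223/3, 119]
+L3 (α=0) → [143, 223/3, 119]
→ [143, 74, 119]

(0,1) stack=L1,L2,L3; from [0,0,0]:
+L1 (α=3/4) → [327/2, 177/2, 123]
+L2 (α=3/5) → [531/5, 348/5, 579/5]
+L3 (α=5/8) → [5393/40, 6119/40, 989/5]
rounded: [135, 153, 198]

query (2,0) [L1,L2,L4,L5] — begin 0,0,0
+L1 (α=1/2) → [27, 79/2, 52]
+L2 (α=0) → [27, 79/2, 52]
+L4 (α=1/3) → [35, 200/3, 145/3]
+L5 (α=1/2) → [46, 689/6, 205/6]
→ [46, 115, 34]

query (1,2) [L1,L2,L4,L5] — begin 0,0,0
+L1 (α=2/3) → [86, 118, 442/3]
+L2 (α=2/5) → [376/5, 634/5, 646/5]
+L4 (α=1/3) → [1847/15, 2378/15, 439/5]
+L5 (α=1/8) → [16499/120, 19841/120, 4333/40]
rounded: [137, 165, 108]

at x=3,y=2 over L1,L2,L4,L5:
L1 α=4/7: [960/7, 16, 776/7]
L2 α=4/5: [2696/35, 152/5, 2624/35]
L4 α=1: [129, 69, 234]
L5 α=1/2: [95, 142, 415/2]
= [95, 142, 208]

(2,0) stack=L1,L2,L4,L5,L6,L7; from [0,0,0]:
after L1 α=1/2: [27, 79/2, 52]
after L2 α=0: [27, 79/2, 52]
after L4 α=1/3: [35, 200/3, 145/3]
after L5 α=1/2: [46, 689/6, 205/6]
after L6 α=6/7: [712/7, 9041/42, 6289/42]
after L7 α=1/6: [1693/14, 46045/252, 35855/252]
= [121, 183, 142]

query (3,0) [L1,L2,L4,L5,L6,L7] — begin 0,0,0
L1 α=1: [181, 75, 21]
L2 α=1/2: [206, 181/2, 229/2]
L4 α=1/2: [357/2, 535/4, 255/4]
L5 α=1: [30, 11, 59]
L6 α=5/8: [35, 329/4, 437/8]
L7 α=1/2: [27, 413/8, 2421/16]
= [27, 52, 151]

at x=3,y=1 over L1,L2,L4,L5,L6,L7:
+L1 (α=1/2) → [75/2, 69, 6]
+L2 (α=1/2) → [129/4, 69/2, 41/2]
+L4 (α=1) → [15, 109, 109]
+L5 (α=1/3) → [91/3, 359/3, 430/3]
+L6 (α=1/2) → [529/6, 881/6, 446/3]
+L7 (α=0) → [529/6, 881/6, 446/3]
rounded: [88, 147, 149]


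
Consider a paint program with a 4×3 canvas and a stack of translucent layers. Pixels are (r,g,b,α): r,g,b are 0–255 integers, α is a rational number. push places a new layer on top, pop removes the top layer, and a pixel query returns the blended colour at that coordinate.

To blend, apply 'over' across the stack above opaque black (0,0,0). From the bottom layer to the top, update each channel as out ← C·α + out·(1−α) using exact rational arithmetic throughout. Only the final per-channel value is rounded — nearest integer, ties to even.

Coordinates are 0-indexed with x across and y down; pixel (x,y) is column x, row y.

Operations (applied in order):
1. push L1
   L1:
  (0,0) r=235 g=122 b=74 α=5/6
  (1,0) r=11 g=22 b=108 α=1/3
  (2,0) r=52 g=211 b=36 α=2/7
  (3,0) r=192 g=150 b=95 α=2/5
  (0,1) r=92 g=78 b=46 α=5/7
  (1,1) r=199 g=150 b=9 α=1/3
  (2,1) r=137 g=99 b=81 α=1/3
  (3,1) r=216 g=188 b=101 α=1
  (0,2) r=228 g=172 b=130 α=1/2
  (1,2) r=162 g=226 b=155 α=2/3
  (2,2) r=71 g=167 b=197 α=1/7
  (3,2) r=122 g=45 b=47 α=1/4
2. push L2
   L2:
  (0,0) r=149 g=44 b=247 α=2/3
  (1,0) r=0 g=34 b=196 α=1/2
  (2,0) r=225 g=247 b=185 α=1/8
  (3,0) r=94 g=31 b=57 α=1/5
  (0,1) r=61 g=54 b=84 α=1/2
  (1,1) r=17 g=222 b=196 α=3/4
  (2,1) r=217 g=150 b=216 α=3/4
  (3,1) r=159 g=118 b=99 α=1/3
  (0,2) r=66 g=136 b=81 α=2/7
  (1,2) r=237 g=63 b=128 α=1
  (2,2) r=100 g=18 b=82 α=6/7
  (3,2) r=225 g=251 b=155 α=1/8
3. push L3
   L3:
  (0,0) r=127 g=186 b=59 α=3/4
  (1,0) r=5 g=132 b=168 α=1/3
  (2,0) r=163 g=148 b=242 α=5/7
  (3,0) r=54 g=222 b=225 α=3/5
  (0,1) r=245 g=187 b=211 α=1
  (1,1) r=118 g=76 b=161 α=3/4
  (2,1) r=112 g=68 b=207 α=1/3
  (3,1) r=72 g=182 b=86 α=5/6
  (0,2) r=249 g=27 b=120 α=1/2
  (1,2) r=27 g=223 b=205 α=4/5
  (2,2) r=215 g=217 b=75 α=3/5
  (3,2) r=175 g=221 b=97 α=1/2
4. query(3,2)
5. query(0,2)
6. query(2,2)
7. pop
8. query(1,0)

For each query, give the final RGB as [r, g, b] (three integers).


query (3,2) [L1,L2,L3] — begin 0,0,0
+L1 (α=1/4) → [61/2, 45/4, 47/4]
+L2 (α=1/8) → [877/16, 1319/32, 949/32]
+L3 (α=1/2) → [3677/32, 8391/64, 4053/64]
rounded: [115, 131, 63]

at x=0,y=2 over L1,L2,L3:
+L1 (α=1/2) → [114, 86, 65]
+L2 (α=2/7) → [702/7, 702/7, 487/7]
+L3 (α=1/2) → [2445/14, 891/14, 1327/14]
rounded: [175, 64, 95]

at x=2,y=2 over L1,L2,L3:
L1 α=1/7: [71/7, 167/7, 197/7]
L2 α=6/7: [4271/49, 923/49, 3641/49]
L3 α=3/5: [40147/245, 6749/49, 18307/245]
= [164, 138, 75]

query (1,0) [L1,L2] — begin 0,0,0
+L1 (α=1/3) → [11/3, 22/3, 36]
+L2 (α=1/2) → [11/6, 62/3, 116]
→ [2, 21, 116]


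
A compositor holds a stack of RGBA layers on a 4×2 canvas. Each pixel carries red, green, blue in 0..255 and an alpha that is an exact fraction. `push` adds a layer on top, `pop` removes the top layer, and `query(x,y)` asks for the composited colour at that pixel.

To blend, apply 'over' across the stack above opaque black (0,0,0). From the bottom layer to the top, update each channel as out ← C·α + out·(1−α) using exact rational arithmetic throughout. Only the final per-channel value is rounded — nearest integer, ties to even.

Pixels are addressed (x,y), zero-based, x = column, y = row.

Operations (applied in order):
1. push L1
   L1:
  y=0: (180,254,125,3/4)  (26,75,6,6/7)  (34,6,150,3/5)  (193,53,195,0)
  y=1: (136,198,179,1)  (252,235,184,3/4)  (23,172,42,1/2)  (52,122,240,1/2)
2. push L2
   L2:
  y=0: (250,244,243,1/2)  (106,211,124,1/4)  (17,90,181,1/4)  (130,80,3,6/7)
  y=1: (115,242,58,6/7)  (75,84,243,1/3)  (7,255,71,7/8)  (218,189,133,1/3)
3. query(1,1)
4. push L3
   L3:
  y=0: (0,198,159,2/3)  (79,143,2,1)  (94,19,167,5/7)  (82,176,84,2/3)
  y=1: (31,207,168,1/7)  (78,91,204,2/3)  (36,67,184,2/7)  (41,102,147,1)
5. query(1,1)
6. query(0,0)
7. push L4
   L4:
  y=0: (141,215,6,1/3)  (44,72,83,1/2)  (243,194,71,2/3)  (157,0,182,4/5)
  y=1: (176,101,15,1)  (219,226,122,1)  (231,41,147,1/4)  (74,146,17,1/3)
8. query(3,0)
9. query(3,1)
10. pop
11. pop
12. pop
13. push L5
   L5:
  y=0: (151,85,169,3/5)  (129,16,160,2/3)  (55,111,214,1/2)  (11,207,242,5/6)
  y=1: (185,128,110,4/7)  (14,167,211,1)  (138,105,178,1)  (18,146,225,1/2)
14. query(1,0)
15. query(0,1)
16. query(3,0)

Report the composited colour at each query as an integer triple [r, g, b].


at x=1,y=1 over L1,L2:
+L1 (α=3/4) → [189, 705/4, 138]
+L2 (α=1/3) → [151, 291/2, 173]
→ [151, 146, 173]

at x=1,y=1 over L1,L2,L3:
after L1 α=3/4: [189, 705/4, 138]
after L2 α=1/3: [151, 291/2, 173]
after L3 α=2/3: [307/3, 655/6, 581/3]
rounded: [102, 109, 194]

(0,0) stack=L1,L2,L3; from [0,0,0]:
+L1 (α=3/4) → [135, 381/2, 375/4]
+L2 (α=1/2) → [385/2, 869/4, 1347/8]
+L3 (α=2/3) → [385/6, 2453/12, 1297/8]
→ [64, 204, 162]

at x=3,y=0 over L1,L2,L3,L4:
after L1 α=0: [0, 0, 0]
after L2 α=6/7: [780/7, 480/7, 18/7]
after L3 α=2/3: [1928/21, 2944/21, 398/7]
after L4 α=4/5: [15116/105, 2944/105, 5494/35]
→ [144, 28, 157]

query (3,1) [L1,L2,L3,L4] — begin 0,0,0
after L1 α=1/2: [26, 61, 120]
after L2 α=1/3: [90, 311/3, 373/3]
after L3 α=1: [41, 102, 147]
after L4 α=1/3: [52, 350/3, 311/3]
rounded: [52, 117, 104]

at x=1,y=0 over L1,L5:
+L1 (α=6/7) → [156/7, 450/7, 36/7]
+L5 (α=2/3) → [654/7, 674/21, 2276/21]
= [93, 32, 108]

(0,1) stack=L1,L5; from [0,0,0]:
L1 α=1: [136, 198, 179]
L5 α=4/7: [164, 158, 977/7]
rounded: [164, 158, 140]

(3,0) stack=L1,L5; from [0,0,0]:
after L1 α=0: [0, 0, 0]
after L5 α=5/6: [55/6, 345/2, 605/3]
rounded: [9, 172, 202]


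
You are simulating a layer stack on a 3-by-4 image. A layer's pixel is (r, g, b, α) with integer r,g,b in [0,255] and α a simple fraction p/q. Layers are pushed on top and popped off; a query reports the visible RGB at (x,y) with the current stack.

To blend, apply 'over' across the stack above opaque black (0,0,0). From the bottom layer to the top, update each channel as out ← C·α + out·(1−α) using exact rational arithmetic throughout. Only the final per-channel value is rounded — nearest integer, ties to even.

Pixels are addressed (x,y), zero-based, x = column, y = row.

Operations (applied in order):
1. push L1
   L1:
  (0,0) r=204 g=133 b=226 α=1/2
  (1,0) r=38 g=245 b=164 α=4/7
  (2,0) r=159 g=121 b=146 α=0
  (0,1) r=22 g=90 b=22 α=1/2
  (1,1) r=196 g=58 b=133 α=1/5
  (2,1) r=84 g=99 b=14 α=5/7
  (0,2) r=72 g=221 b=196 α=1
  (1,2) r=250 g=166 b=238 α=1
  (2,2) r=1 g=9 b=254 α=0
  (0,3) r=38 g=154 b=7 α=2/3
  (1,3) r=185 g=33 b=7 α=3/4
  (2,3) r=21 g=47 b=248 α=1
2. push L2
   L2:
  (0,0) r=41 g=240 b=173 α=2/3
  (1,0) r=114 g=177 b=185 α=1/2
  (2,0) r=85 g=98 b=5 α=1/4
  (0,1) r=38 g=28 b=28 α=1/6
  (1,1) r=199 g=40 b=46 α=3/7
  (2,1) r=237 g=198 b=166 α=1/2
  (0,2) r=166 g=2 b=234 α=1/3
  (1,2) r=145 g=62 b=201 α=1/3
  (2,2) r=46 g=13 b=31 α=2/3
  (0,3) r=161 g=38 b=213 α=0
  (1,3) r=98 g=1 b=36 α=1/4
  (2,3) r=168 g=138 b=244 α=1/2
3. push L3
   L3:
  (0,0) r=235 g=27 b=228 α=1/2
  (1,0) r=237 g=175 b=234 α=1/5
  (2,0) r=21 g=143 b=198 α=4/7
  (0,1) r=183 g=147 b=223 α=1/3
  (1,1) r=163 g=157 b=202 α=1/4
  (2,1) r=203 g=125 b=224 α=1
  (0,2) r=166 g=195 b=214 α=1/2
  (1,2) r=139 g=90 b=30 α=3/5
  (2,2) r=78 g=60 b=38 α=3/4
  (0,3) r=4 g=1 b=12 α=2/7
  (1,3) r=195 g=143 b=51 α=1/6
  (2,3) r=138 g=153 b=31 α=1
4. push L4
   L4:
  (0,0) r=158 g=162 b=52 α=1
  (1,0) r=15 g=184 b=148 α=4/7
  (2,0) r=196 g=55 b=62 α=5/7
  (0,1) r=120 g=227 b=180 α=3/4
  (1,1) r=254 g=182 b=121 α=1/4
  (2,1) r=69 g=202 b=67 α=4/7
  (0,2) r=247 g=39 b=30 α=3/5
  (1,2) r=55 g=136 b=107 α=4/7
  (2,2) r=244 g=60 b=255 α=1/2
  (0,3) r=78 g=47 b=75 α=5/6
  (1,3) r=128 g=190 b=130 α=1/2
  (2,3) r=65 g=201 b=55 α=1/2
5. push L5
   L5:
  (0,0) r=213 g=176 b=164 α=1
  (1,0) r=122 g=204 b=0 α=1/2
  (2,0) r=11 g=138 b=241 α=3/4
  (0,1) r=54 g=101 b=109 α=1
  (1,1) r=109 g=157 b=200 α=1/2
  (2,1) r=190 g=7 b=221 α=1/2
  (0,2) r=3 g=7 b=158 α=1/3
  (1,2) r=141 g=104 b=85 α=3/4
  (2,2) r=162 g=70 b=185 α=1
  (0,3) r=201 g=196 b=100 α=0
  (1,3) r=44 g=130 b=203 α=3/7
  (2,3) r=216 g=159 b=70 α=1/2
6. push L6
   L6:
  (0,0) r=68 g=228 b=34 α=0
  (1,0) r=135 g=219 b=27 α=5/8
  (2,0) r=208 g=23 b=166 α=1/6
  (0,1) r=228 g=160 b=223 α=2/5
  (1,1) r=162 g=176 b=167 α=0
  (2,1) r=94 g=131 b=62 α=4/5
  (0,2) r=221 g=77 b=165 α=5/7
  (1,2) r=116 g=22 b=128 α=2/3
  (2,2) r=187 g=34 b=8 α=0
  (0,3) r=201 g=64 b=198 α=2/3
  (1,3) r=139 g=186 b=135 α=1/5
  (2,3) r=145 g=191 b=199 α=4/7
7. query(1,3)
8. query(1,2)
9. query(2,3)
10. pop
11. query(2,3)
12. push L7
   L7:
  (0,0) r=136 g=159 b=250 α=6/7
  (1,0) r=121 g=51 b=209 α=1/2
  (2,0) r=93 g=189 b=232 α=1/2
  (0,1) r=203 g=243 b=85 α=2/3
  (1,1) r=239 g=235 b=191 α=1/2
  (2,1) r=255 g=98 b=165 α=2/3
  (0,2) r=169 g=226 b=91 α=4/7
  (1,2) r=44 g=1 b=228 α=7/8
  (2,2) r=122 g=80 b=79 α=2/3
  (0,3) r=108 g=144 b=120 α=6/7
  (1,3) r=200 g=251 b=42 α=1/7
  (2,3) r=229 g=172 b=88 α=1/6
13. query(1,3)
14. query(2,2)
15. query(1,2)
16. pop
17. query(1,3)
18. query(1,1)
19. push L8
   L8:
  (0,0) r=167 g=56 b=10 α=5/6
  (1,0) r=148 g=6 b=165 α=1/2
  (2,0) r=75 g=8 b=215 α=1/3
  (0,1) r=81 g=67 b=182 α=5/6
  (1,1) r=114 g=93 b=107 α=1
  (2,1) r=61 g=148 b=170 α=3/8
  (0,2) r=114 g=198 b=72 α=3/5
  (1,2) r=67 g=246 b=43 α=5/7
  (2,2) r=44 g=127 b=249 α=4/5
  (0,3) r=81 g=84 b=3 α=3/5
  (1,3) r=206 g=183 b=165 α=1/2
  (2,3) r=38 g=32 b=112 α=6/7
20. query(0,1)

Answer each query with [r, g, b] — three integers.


query (1,3) [L1,L2,L3,L4,L5,L6] — begin 0,0,0
after L1 α=3/4: [555/4, 99/4, 21/4]
after L2 α=1/4: [2057/16, 301/16, 207/16]
after L3 α=1/6: [13405/96, 3793/96, 617/32]
after L4 α=1/2: [25693/192, 22033/192, 4777/64]
after L5 α=3/7: [32029/336, 40753/336, 14521/112]
after L6 α=1/5: [8741/84, 56377/420, 18301/140]
→ [104, 134, 131]

(1,2) stack=L1,L2,L3,L4,L5,L6; from [0,0,0]:
L1 α=1: [250, 166, 238]
L2 α=1/3: [215, 394/3, 677/3]
L3 α=3/5: [847/5, 1598/15, 1624/15]
L4 α=4/7: [3641/35, 4318/35, 3764/35]
L5 α=3/4: [9223/70, 7619/70, 12689/140]
L6 α=2/3: [25463/210, 10699/210, 48529/420]
rounded: [121, 51, 116]

at x=2,y=3 over L1,L2,L3,L4,L5,L6:
L1 α=1: [21, 47, 248]
L2 α=1/2: [189/2, 185/2, 246]
L3 α=1: [138, 153, 31]
L4 α=1/2: [203/2, 177, 43]
L5 α=1/2: [635/4, 168, 113/2]
L6 α=4/7: [4225/28, 1268/7, 1931/14]
= [151, 181, 138]

at x=2,y=3 over L1,L2,L3,L4,L5:
L1 α=1: [21, 47, 248]
L2 α=1/2: [189/2, 185/2, 246]
L3 α=1: [138, 153, 31]
L4 α=1/2: [203/2, 177, 43]
L5 α=1/2: [635/4, 168, 113/2]
rounded: [159, 168, 56]

query (1,3) [L1,L2,L3,L4,L5,L7] — begin 0,0,0
after L1 α=3/4: [555/4, 99/4, 21/4]
after L2 α=1/4: [2057/16, 301/16, 207/16]
after L3 α=1/6: [13405/96, 3793/96, 617/32]
after L4 α=1/2: [25693/192, 22033/192, 4777/64]
after L5 α=3/7: [32029/336, 40753/336, 14521/112]
after L7 α=1/7: [43229/392, 54809/392, 45915/392]
= [110, 140, 117]

(2,2) stack=L1,L2,L3,L4,L5,L7; from [0,0,0]:
L1 α=0: [0, 0, 0]
L2 α=2/3: [92/3, 26/3, 62/3]
L3 α=3/4: [397/6, 283/6, 101/3]
L4 α=1/2: [1861/12, 643/12, 433/3]
L5 α=1: [162, 70, 185]
L7 α=2/3: [406/3, 230/3, 343/3]
rounded: [135, 77, 114]

(1,2) stack=L1,L2,L3,L4,L5,L7; from [0,0,0]:
L1 α=1: [250, 166, 238]
L2 α=1/3: [215, 394/3, 677/3]
L3 α=3/5: [847/5, 1598/15, 1624/15]
L4 α=4/7: [3641/35, 4318/35, 3764/35]
L5 α=3/4: [9223/70, 7619/70, 12689/140]
L7 α=7/8: [30783/560, 8109/560, 236129/1120]
rounded: [55, 14, 211]

query (1,3) [L1,L2,L3,L4,L5] — begin 0,0,0
L1 α=3/4: [555/4, 99/4, 21/4]
L2 α=1/4: [2057/16, 301/16, 207/16]
L3 α=1/6: [13405/96, 3793/96, 617/32]
L4 α=1/2: [25693/192, 22033/192, 4777/64]
L5 α=3/7: [32029/336, 40753/336, 14521/112]
rounded: [95, 121, 130]

query (1,1) [L1,L2,L3,L4,L5] — begin 0,0,0
after L1 α=1/5: [196/5, 58/5, 133/5]
after L2 α=3/7: [3769/35, 832/35, 1222/35]
after L3 α=1/4: [4253/35, 7991/140, 2684/35]
after L4 α=1/4: [21649/140, 49453/560, 12287/140]
after L5 α=1/2: [36909/280, 137373/1120, 40287/280]
→ [132, 123, 144]

query (0,1) [L1,L2,L3,L4,L5,L8] — begin 0,0,0
L1 α=1/2: [11, 45, 11]
L2 α=1/6: [31/2, 253/6, 83/6]
L3 α=1/3: [214/3, 694/9, 752/9]
L4 α=3/4: [647/6, 6823/36, 1403/9]
L5 α=1: [54, 101, 109]
L8 α=5/6: [153/2, 218/3, 1019/6]
= [76, 73, 170]


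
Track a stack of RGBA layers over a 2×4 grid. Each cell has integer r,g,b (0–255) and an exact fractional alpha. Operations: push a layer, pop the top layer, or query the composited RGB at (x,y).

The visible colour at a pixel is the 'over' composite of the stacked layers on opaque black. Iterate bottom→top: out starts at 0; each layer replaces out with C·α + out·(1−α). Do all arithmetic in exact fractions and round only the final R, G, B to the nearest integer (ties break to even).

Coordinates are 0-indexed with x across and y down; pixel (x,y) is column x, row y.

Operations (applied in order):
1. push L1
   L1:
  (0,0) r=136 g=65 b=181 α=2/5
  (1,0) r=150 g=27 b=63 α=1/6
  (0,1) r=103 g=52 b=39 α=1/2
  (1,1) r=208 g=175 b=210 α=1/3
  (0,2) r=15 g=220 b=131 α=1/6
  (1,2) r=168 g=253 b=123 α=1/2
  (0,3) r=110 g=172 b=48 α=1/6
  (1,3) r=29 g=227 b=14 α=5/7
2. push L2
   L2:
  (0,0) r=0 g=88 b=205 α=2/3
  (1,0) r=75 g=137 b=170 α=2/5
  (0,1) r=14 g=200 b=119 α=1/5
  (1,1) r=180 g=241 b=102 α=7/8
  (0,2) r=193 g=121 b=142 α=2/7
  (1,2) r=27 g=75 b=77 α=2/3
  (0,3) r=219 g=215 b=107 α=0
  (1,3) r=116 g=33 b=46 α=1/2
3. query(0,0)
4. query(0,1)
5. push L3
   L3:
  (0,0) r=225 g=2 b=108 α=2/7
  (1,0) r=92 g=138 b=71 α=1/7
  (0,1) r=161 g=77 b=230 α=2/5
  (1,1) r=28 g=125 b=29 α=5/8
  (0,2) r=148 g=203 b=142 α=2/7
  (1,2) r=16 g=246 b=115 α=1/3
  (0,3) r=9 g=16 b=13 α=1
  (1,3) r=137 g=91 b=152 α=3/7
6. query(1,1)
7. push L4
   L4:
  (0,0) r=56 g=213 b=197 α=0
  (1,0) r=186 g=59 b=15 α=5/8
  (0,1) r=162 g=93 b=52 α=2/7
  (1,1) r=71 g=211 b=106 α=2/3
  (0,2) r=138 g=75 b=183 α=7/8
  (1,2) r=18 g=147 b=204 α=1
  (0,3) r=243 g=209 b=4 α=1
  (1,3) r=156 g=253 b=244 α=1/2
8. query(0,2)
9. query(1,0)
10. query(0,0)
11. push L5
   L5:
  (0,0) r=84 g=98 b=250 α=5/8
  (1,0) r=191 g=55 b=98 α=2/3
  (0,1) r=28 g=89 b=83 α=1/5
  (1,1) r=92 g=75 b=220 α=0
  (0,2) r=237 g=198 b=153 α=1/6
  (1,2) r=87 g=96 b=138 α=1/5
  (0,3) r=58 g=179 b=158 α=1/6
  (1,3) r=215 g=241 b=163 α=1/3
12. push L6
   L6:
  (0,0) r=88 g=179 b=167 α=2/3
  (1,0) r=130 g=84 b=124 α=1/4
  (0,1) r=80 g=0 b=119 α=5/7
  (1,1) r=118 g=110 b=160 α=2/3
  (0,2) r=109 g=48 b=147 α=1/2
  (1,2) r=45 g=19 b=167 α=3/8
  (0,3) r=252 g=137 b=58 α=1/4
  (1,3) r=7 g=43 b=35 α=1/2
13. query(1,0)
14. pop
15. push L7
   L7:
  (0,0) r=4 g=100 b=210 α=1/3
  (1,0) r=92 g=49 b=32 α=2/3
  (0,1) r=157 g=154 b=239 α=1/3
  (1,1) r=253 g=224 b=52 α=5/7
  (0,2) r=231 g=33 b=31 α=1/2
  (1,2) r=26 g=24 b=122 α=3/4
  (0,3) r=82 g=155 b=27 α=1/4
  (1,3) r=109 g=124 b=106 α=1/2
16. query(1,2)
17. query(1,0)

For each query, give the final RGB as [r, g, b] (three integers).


(0,0) stack=L1,L2; from [0,0,0]:
+L1 (α=2/5) → [272/5, 26, 362/5]
+L2 (α=2/3) → [272/15, 202/3, 804/5]
= [18, 67, 161]

query (0,1) [L1,L2] — begin 0,0,0
L1 α=1/2: [103/2, 26, 39/2]
L2 α=1/5: [44, 304/5, 197/5]
= [44, 61, 39]

at x=1,y=1 over L1,L2,L3:
L1 α=1/3: [208/3, 175/3, 70]
L2 α=7/8: [997/6, 1309/6, 98]
L3 α=5/8: [1277/16, 2559/16, 439/8]
= [80, 160, 55]

query (0,2) [L1,L2,L3,L4] — begin 0,0,0
+L1 (α=1/6) → [5/2, 110/3, 131/6]
+L2 (α=2/7) → [797/14, 1276/21, 337/6]
+L3 (α=2/7) → [8129/98, 14906/147, 3389/42]
+L4 (α=7/8) → [102797/784, 92081/1176, 57191/336]
rounded: [131, 78, 170]

(1,0) stack=L1,L2,L3,L4; from [0,0,0]:
after L1 α=1/6: [25, 9/2, 21/2]
after L2 α=2/5: [45, 115/2, 743/10]
after L3 α=1/7: [362/7, 69, 2584/35]
after L4 α=5/8: [1899/14, 251/4, 10377/280]
rounded: [136, 63, 37]

(0,0) stack=L1,L2,L3,L4; from [0,0,0]:
L1 α=2/5: [272/5, 26, 362/5]
L2 α=2/3: [272/15, 202/3, 804/5]
L3 α=2/7: [1622/21, 146/3, 1020/7]
L4 α=0: [1622/21, 146/3, 1020/7]
rounded: [77, 49, 146]

(1,0) stack=L1,L2,L3,L4,L5,L6; from [0,0,0]:
L1 α=1/6: [25, 9/2, 21/2]
L2 α=2/5: [45, 115/2, 743/10]
L3 α=1/7: [362/7, 69, 2584/35]
L4 α=5/8: [1899/14, 251/4, 10377/280]
L5 α=2/3: [7247/42, 691/12, 65257/840]
L6 α=1/4: [9067/56, 1027/16, 99977/1120]
→ [162, 64, 89]

query (1,2) [L1,L2,L3,L4,L5,L7] — begin 0,0,0
L1 α=1/2: [84, 253/2, 123/2]
L2 α=2/3: [46, 553/6, 431/6]
L3 α=1/3: [36, 1291/9, 776/9]
L4 α=1: [18, 147, 204]
L5 α=1/5: [159/5, 684/5, 954/5]
L7 α=3/4: [549/20, 261/5, 696/5]
= [27, 52, 139]

query (1,0) [L1,L2,L3,L4,L5,L7] — begin 0,0,0
L1 α=1/6: [25, 9/2, 21/2]
L2 α=2/5: [45, 115/2, 743/10]
L3 α=1/7: [362/7, 69, 2584/35]
L4 α=5/8: [1899/14, 251/4, 10377/280]
L5 α=2/3: [7247/42, 691/12, 65257/840]
L7 α=2/3: [14975/126, 1867/36, 119017/2520]
= [119, 52, 47]


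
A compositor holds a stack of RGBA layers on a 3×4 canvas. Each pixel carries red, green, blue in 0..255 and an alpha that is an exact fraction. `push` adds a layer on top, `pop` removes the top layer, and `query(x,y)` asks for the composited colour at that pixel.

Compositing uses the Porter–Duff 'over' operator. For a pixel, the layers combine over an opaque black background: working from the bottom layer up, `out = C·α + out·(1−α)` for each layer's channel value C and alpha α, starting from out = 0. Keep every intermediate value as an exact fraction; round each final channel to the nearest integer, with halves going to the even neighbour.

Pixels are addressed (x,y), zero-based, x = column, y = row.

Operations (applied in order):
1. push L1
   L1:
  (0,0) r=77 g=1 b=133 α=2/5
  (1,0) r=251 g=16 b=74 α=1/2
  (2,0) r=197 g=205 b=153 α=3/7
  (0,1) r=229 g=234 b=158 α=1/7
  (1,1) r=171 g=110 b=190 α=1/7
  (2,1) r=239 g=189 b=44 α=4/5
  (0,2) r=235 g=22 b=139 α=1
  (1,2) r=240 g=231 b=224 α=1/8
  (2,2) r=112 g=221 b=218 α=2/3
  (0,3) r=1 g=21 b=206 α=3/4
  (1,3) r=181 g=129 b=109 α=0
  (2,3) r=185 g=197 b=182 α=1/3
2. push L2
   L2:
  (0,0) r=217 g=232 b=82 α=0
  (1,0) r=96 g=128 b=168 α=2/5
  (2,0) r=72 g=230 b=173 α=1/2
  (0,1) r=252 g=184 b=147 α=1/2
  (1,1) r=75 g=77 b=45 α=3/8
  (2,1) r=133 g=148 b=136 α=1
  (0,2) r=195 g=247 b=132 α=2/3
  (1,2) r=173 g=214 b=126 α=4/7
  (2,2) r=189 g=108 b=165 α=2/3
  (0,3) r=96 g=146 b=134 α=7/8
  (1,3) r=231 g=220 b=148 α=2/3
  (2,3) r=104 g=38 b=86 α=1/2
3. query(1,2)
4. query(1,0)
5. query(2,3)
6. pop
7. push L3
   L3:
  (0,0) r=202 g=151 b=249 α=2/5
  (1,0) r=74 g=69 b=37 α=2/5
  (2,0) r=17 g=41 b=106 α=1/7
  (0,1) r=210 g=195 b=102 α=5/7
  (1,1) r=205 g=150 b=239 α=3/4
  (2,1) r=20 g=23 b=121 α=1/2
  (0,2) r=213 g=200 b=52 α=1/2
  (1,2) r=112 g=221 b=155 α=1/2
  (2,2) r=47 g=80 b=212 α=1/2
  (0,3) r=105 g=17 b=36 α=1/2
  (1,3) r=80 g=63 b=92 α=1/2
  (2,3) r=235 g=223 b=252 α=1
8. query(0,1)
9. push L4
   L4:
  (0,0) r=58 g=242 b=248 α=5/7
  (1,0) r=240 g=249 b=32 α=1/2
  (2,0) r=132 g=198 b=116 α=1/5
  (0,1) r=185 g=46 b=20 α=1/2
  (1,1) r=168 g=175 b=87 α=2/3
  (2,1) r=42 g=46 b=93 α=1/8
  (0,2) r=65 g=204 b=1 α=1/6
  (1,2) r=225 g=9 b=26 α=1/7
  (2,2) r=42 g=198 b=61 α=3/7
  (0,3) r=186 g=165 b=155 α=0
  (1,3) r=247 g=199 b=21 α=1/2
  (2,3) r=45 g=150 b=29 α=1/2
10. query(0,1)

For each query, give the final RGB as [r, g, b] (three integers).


at x=1,y=2 over L1,L2:
+L1 (α=1/8) → [30, 231/8, 28]
+L2 (α=4/7) → [782/7, 7541/56, 84]
= [112, 135, 84]

query (1,0) [L1,L2] — begin 0,0,0
L1 α=1/2: [251/2, 8, 37]
L2 α=2/5: [1137/10, 56, 447/5]
→ [114, 56, 89]

at x=2,y=3 over L1,L2:
+L1 (α=1/3) → [185/3, 197/3, 182/3]
+L2 (α=1/2) → [497/6, 311/6, 220/3]
rounded: [83, 52, 73]

query (0,1) [L1,L3] — begin 0,0,0
+L1 (α=1/7) → [229/7, 234/7, 158/7]
+L3 (α=5/7) → [7808/49, 7293/49, 3886/49]
rounded: [159, 149, 79]

query (0,1) [L1,L3,L4] — begin 0,0,0
+L1 (α=1/7) → [229/7, 234/7, 158/7]
+L3 (α=5/7) → [7808/49, 7293/49, 3886/49]
+L4 (α=1/2) → [16873/98, 9547/98, 2433/49]
rounded: [172, 97, 50]


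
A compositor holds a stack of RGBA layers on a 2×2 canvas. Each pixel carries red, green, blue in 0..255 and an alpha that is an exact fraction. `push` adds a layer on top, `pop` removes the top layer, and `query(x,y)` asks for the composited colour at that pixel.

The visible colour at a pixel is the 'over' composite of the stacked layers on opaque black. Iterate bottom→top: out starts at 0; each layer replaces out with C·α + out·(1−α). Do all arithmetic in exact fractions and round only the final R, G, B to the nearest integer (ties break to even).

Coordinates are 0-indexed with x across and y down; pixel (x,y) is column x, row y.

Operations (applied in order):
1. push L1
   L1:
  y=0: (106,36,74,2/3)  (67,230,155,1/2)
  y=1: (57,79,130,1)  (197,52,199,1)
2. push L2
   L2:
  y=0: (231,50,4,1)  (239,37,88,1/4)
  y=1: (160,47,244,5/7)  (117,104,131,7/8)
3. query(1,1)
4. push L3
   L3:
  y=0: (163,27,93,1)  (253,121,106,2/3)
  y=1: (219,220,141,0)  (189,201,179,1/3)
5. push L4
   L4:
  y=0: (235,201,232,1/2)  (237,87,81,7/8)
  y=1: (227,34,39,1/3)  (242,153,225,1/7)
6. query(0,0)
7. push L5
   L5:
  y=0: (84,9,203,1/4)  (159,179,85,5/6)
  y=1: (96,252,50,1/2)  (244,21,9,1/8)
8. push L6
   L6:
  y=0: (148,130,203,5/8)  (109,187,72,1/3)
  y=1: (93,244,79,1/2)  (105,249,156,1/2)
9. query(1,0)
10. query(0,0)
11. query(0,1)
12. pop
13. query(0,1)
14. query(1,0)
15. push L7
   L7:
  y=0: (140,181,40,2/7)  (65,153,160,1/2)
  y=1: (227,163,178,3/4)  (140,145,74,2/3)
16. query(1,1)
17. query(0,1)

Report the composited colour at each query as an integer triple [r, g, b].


query (1,1) [L1,L2] — begin 0,0,0
+L1 (α=1) → [197, 52, 199]
+L2 (α=7/8) → [127, 195/2, 279/2]
= [127, 98, 140]

query (0,0) [L1,L2,L3,L4] — begin 0,0,0
after L1 α=2/3: [212/3, 24, 148/3]
after L2 α=1: [231, 50, 4]
after L3 α=1: [163, 27, 93]
after L4 α=1/2: [199, 114, 325/2]
→ [199, 114, 162]

(1,0) stack=L1,L2,L3,L4,L5,L6; from [0,0,0]:
L1 α=1/2: [67/2, 115, 155/2]
L2 α=1/4: [679/8, 191/2, 641/8]
L3 α=2/3: [4727/24, 225/2, 779/8]
L4 α=7/8: [44543/192, 1443/16, 5315/64]
L5 α=5/6: [197183/1152, 15763/96, 32515/384]
L6 α=1/3: [259967/1728, 24739/144, 46339/576]
rounded: [150, 172, 80]

at x=0,y=0 over L1,L2,L3,L4,L5,L6:
L1 α=2/3: [212/3, 24, 148/3]
L2 α=1: [231, 50, 4]
L3 α=1: [163, 27, 93]
L4 α=1/2: [199, 114, 325/2]
L5 α=1/4: [681/4, 351/4, 1381/8]
L6 α=5/8: [5003/32, 3653/32, 12263/64]
→ [156, 114, 192]

query (0,1) [L1,L2,L3,L4,L5,L6] — begin 0,0,0
L1 α=1: [57, 79, 130]
L2 α=5/7: [914/7, 393/7, 1480/7]
L3 α=0: [914/7, 393/7, 1480/7]
L4 α=1/3: [1139/7, 1024/21, 3233/21]
L5 α=1/2: [1811/14, 3158/21, 4283/42]
L6 α=1/2: [3113/28, 4141/21, 7601/84]
= [111, 197, 90]

(0,1) stack=L1,L2,L3,L4,L5; from [0,0,0]:
+L1 (α=1) → [57, 79, 130]
+L2 (α=5/7) → [914/7, 393/7, 1480/7]
+L3 (α=0) → [914/7, 393/7, 1480/7]
+L4 (α=1/3) → [1139/7, 1024/21, 3233/21]
+L5 (α=1/2) → [1811/14, 3158/21, 4283/42]
rounded: [129, 150, 102]

query (1,0) [L1,L2,L3,L4,L5] — begin 0,0,0
L1 α=1/2: [67/2, 115, 155/2]
L2 α=1/4: [679/8, 191/2, 641/8]
L3 α=2/3: [4727/24, 225/2, 779/8]
L4 α=7/8: [44543/192, 1443/16, 5315/64]
L5 α=5/6: [197183/1152, 15763/96, 32515/384]
rounded: [171, 164, 85]

(1,1) stack=L1,L2,L3,L4,L5,L7; from [0,0,0]:
L1 α=1: [197, 52, 199]
L2 α=7/8: [127, 195/2, 279/2]
L3 α=1/3: [443/3, 132, 458/3]
L4 α=1/7: [1128/7, 135, 163]
L5 α=1/8: [343/2, 483/4, 575/4]
L7 α=2/3: [301/2, 1643/12, 389/4]
→ [150, 137, 97]

(0,1) stack=L1,L2,L3,L4,L5,L7; from [0,0,0]:
L1 α=1: [57, 79, 130]
L2 α=5/7: [914/7, 393/7, 1480/7]
L3 α=0: [914/7, 393/7, 1480/7]
L4 α=1/3: [1139/7, 1024/21, 3233/21]
L5 α=1/2: [1811/14, 3158/21, 4283/42]
L7 α=3/4: [11345/56, 13427/84, 26711/168]
rounded: [203, 160, 159]


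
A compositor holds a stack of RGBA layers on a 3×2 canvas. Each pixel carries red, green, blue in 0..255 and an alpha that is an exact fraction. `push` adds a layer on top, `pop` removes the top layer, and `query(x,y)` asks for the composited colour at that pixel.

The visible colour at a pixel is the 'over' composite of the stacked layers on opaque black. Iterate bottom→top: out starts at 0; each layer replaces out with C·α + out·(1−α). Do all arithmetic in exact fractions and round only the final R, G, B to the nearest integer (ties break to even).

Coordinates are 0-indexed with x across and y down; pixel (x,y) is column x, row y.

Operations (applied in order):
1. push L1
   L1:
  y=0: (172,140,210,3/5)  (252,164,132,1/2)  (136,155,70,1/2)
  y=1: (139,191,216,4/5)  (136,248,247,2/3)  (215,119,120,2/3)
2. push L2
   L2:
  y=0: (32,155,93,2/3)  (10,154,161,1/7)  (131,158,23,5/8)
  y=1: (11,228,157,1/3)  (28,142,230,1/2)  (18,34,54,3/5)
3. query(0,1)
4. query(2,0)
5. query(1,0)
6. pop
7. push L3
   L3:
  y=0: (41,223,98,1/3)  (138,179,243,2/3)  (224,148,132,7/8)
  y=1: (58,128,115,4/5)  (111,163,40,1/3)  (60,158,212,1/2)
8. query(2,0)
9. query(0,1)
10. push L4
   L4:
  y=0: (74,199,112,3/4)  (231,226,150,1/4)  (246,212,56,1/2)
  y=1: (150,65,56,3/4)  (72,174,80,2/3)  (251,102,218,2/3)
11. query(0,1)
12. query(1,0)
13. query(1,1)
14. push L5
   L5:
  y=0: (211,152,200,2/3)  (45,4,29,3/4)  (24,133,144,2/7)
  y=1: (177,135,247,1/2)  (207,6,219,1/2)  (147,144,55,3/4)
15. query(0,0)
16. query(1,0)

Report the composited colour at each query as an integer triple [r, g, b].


query (0,1) [L1,L2] — begin 0,0,0
+L1 (α=4/5) → [556/5, 764/5, 864/5]
+L2 (α=1/3) → [389/5, 2668/15, 2513/15]
= [78, 178, 168]

(2,0) stack=L1,L2; from [0,0,0]:
+L1 (α=1/2) → [68, 155/2, 35]
+L2 (α=5/8) → [859/8, 2045/16, 55/2]
→ [107, 128, 28]

query (1,0) [L1,L2] — begin 0,0,0
L1 α=1/2: [126, 82, 66]
L2 α=1/7: [766/7, 646/7, 557/7]
→ [109, 92, 80]

at x=2,y=0 over L1,L3:
after L1 α=1/2: [68, 155/2, 35]
after L3 α=7/8: [409/2, 2227/16, 959/8]
rounded: [204, 139, 120]

query (0,1) [L1,L3] — begin 0,0,0
L1 α=4/5: [556/5, 764/5, 864/5]
L3 α=4/5: [1716/25, 3324/25, 3164/25]
= [69, 133, 127]

(0,1) stack=L1,L3,L4; from [0,0,0]:
+L1 (α=4/5) → [556/5, 764/5, 864/5]
+L3 (α=4/5) → [1716/25, 3324/25, 3164/25]
+L4 (α=3/4) → [6483/50, 8199/100, 1841/25]
rounded: [130, 82, 74]

(1,0) stack=L1,L3,L4; from [0,0,0]:
+L1 (α=1/2) → [126, 82, 66]
+L3 (α=2/3) → [134, 440/3, 184]
+L4 (α=1/4) → [633/4, 333/2, 351/2]
→ [158, 166, 176]

query (1,1) [L1,L3,L4] — begin 0,0,0
L1 α=2/3: [272/3, 496/3, 494/3]
L3 α=1/3: [877/9, 1481/9, 1108/9]
L4 α=2/3: [2173/27, 4613/27, 2548/27]
= [80, 171, 94]

query (0,0) [L1,L3,L4,L5] — begin 0,0,0
after L1 α=3/5: [516/5, 84, 126]
after L3 α=1/3: [1237/15, 391/3, 350/3]
after L4 α=3/4: [4567/60, 1091/6, 679/6]
after L5 α=2/3: [29887/180, 2915/18, 3079/18]
= [166, 162, 171]

query (1,0) [L1,L3,L4,L5] — begin 0,0,0
+L1 (α=1/2) → [126, 82, 66]
+L3 (α=2/3) → [134, 440/3, 184]
+L4 (α=1/4) → [633/4, 333/2, 351/2]
+L5 (α=3/4) → [1173/16, 357/8, 525/8]
rounded: [73, 45, 66]


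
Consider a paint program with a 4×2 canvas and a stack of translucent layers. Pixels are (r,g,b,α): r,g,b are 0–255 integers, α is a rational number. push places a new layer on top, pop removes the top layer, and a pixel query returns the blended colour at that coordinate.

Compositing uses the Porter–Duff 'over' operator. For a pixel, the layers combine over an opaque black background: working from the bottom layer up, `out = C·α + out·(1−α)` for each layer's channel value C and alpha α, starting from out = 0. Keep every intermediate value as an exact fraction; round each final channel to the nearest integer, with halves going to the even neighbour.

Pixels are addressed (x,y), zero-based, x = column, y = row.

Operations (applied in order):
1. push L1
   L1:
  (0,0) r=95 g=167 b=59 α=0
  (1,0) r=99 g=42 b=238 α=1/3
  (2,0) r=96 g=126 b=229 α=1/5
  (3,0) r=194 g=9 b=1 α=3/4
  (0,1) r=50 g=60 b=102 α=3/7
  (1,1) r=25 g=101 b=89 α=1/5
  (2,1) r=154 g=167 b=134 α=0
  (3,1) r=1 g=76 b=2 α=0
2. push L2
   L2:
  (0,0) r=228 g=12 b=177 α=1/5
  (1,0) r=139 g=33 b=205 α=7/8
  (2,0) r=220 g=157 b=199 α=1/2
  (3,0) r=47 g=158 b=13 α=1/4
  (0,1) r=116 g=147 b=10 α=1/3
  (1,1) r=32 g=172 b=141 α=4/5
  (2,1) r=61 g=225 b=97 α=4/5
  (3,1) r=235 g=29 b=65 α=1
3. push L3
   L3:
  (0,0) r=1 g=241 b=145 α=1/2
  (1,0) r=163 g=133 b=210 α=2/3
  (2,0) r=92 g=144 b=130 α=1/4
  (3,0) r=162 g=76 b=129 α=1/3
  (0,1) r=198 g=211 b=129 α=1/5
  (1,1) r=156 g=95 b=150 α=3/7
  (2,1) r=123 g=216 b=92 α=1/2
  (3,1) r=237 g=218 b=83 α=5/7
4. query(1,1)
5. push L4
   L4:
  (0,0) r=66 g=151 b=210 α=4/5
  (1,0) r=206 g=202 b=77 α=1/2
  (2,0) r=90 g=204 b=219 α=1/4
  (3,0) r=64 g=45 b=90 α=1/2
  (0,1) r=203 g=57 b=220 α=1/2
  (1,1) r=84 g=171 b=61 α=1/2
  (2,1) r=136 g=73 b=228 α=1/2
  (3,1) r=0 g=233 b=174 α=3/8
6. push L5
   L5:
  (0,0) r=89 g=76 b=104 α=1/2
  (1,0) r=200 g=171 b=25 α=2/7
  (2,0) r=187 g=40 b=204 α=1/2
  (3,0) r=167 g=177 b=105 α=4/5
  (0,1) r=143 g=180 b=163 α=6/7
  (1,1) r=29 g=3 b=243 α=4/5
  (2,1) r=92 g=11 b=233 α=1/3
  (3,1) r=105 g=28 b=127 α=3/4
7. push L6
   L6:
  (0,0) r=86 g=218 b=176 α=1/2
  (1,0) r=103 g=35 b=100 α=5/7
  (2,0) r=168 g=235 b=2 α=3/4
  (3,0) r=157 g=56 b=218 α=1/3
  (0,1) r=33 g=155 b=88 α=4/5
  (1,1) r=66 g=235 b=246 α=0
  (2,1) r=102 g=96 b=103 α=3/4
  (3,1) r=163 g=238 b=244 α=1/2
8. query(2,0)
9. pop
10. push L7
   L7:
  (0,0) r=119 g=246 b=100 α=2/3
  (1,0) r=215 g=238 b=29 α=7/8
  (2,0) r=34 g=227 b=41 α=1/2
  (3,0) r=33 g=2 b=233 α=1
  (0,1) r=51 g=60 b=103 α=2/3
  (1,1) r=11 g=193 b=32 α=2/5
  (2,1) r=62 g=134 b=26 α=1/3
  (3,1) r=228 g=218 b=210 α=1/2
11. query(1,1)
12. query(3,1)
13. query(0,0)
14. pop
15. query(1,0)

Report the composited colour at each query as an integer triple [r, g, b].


query (1,1) [L1,L2,L3] — begin 0,0,0
+L1 (α=1/5) → [5, 101/5, 89/5]
+L2 (α=4/5) → [133/5, 3541/25, 2909/25]
+L3 (α=3/7) → [2872/35, 21289/175, 22886/175]
→ [82, 122, 131]

at x=2,y=0 over L1,L2,L3,L4,L5,L6:
L1 α=1/5: [96/5, 126/5, 229/5]
L2 α=1/2: [598/5, 911/10, 612/5]
L3 α=1/4: [1127/10, 4173/40, 1243/10]
L4 α=1/4: [4281/40, 20679/160, 5919/40]
L5 α=1/2: [11761/80, 27079/320, 14079/80]
L6 α=3/4: [52081/320, 252679/1280, 14559/320]
rounded: [163, 197, 45]

at x=1,y=1 over L1,L2,L3,L4,L5,L7:
after L1 α=1/5: [5, 101/5, 89/5]
after L2 α=4/5: [133/5, 3541/25, 2909/25]
after L3 α=3/7: [2872/35, 21289/175, 22886/175]
after L4 α=1/2: [2906/35, 25607/175, 33561/350]
after L5 α=4/5: [6966/175, 27707/875, 373761/1750]
after L7 α=2/5: [24748/875, 420871/4375, 1233283/8750]
rounded: [28, 96, 141]

(3,1) stack=L1,L2,L3,L4,L5,L7; from [0,0,0]:
after L1 α=0: [0, 0, 0]
after L2 α=1: [235, 29, 65]
after L3 α=5/7: [1655/7, 164, 545/7]
after L4 α=3/8: [8275/56, 1519/8, 6379/56]
after L5 α=3/4: [25915/224, 2191/32, 27715/224]
after L7 α=1/2: [76987/448, 9167/64, 74755/448]
= [172, 143, 167]

(0,0) stack=L1,L2,L3,L4,L5,L7; from [0,0,0]:
after L1 α=0: [0, 0, 0]
after L2 α=1/5: [228/5, 12/5, 177/5]
after L3 α=1/2: [233/10, 1217/10, 451/5]
after L4 α=4/5: [2873/50, 7257/50, 4651/25]
after L5 α=1/2: [7323/100, 11057/100, 7251/50]
after L7 α=2/3: [31123/300, 60257/300, 17251/150]
rounded: [104, 201, 115]

query (1,0) [L1,L2,L3,L4,L5] — begin 0,0,0
after L1 α=1/3: [33, 14, 238/3]
after L2 α=7/8: [503/4, 245/8, 4543/24]
after L3 α=2/3: [1807/12, 791/8, 14623/72]
after L4 α=1/2: [4279/24, 2407/16, 20167/144]
after L5 α=2/7: [30995/168, 2501/16, 108035/1008]
→ [184, 156, 107]
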